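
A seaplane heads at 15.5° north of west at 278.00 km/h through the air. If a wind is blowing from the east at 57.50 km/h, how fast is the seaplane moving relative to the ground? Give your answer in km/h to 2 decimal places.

Taking east as x and north as y: velocity relative to the air = (-267.889, 74.292) km/h; the air relative to ground = (-57.500, 0.000) km/h.
Velocity relative to ground = (-267.889, 74.292) + (-57.500, 0.000) = (-325.389, 74.292) km/h.
Speed = |(-325.389, 74.292)| = 333.763 km/h.

333.76 km/h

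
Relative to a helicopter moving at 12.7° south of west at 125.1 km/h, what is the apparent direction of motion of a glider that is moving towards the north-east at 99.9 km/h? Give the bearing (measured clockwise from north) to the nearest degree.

Taking east as x and north as y: glider velocity = (70.640, 70.640) km/h; helicopter velocity = (-122.039, -27.503) km/h.
Velocity of glider relative to helicopter = (70.640, 70.640) − (-122.039, -27.503) = (192.679, 98.143) km/h.
Bearing = atan2(192.68, 98.14) = 63.01° clockwise from north.

063°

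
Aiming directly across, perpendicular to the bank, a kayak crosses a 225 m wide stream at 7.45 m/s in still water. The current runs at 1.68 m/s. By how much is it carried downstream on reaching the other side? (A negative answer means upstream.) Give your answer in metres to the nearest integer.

51 m

Perpendicular speed = 7.450 m/s; crossing time = 225 / 7.450 = 30.201 s.
Net downstream speed = 1.680 m/s.
Drift = 1.680 × 30.201 = 50.738 m (downstream).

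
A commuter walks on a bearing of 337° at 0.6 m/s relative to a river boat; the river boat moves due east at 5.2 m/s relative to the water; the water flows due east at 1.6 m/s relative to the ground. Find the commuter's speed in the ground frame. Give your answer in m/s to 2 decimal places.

6.59 m/s

In east/north components (m/s): commuter relative to river boat = (-0.234, 0.552); river boat relative to water = (5.200, 0.000); water relative to ground = (1.600, 0.000).
Sum = (6.566, 0.552) m/s.
Speed = |(6.566, 0.552)| = 6.589 m/s.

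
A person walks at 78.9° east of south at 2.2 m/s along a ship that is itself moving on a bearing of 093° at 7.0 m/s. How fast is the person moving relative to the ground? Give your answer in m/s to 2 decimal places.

9.18 m/s

Taking east as x and north as y: ship velocity = (6.990, -0.366) m/s; person velocity relative to ship = (2.159, -0.424) m/s.
Velocity relative to ground = (6.990, -0.366) + (2.159, -0.424) = (9.149, -0.790) m/s.
Speed = |(9.149, -0.790)| = 9.183 m/s.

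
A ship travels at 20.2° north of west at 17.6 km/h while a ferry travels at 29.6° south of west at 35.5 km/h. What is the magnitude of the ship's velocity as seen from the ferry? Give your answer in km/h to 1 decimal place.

27.6 km/h

Taking east as x and north as y: ship velocity = (-16.517, 6.077) km/h; ferry velocity = (-30.867, -17.535) km/h.
Velocity of ship relative to ferry = (-16.517, 6.077) − (-30.867, -17.535) = (14.350, 23.612) km/h.
Magnitude = |(14.350, 23.612)| = 27.631 km/h.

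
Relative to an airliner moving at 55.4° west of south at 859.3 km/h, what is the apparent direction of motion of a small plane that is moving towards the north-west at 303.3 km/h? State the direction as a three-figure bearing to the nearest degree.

035°

Taking east as x and north as y: small plane velocity = (-214.465, 214.465) km/h; airliner velocity = (-707.321, -487.948) km/h.
Velocity of small plane relative to airliner = (-214.465, 214.465) − (-707.321, -487.948) = (492.856, 702.414) km/h.
Bearing = atan2(492.86, 702.41) = 35.06° clockwise from north.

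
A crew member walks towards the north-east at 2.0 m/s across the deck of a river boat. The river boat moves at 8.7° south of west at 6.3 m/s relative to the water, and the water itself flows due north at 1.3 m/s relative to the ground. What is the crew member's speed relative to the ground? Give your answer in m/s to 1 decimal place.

In east/north components (m/s): crew member relative to river boat = (1.414, 1.414); river boat relative to water = (-6.228, -0.953); water relative to ground = (0.000, 1.300).
Sum = (-4.813, 1.761) m/s.
Speed = |(-4.813, 1.761)| = 5.125 m/s.

5.1 m/s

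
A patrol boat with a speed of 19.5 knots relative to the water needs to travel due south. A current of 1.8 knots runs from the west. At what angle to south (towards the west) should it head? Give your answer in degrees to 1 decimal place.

5.3°

The current pushes perpendicular to the desired track; the heading must have a component into the current equal to 1.8 knots: 19.5 sin θ = 1.8.
sin θ = 0.0923, so θ = 5.296°.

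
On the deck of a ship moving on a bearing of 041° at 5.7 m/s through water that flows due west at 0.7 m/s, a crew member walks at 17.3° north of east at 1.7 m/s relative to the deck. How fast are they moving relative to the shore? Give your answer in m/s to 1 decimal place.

6.7 m/s

In east/north components (m/s): crew member relative to ship = (1.623, 0.506); ship relative to water = (3.740, 4.302); water relative to ground = (-0.700, 0.000).
Sum = (4.663, 4.807) m/s.
Speed = |(4.663, 4.807)| = 6.697 m/s.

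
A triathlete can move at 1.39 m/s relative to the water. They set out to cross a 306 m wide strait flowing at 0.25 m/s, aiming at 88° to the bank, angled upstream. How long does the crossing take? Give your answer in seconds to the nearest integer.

The component of the triathlete's velocity perpendicular to the bank is 1.39 × sin 88° = 1.389 m/s.
The flow acts along the bank and has no component across it.
Time = 306 / 1.389 = 220.278 s.

220 s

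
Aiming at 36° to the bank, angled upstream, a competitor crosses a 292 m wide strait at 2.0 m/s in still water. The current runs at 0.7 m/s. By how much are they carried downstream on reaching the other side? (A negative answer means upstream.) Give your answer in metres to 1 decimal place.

Perpendicular speed = 1.176 m/s; crossing time = 292 / 1.176 = 248.390 s.
Net downstream speed = -0.918 m/s.
Drift = -0.918 × 248.390 = -228.030 m (upstream).

-228.0 m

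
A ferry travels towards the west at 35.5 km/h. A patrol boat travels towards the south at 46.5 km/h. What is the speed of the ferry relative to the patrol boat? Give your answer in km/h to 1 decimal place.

58.5 km/h

Taking east as x and north as y: ferry velocity = (-35.500, 0.000) km/h; patrol boat velocity = (0.000, -46.500) km/h.
Velocity of ferry relative to patrol boat = (-35.500, 0.000) − (0.000, -46.500) = (-35.500, 46.500) km/h.
Magnitude = |(-35.500, 46.500)| = 58.502 km/h.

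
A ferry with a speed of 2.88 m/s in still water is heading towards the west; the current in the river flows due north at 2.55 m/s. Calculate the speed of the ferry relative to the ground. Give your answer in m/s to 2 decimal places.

Taking east as x and north as y: velocity relative to the water = (-2.880, 0.000) m/s; the water relative to ground = (0.000, 2.550) m/s.
Velocity relative to ground = (-2.880, 0.000) + (0.000, 2.550) = (-2.880, 2.550) m/s.
Speed = |(-2.880, 2.550)| = 3.847 m/s.

3.85 m/s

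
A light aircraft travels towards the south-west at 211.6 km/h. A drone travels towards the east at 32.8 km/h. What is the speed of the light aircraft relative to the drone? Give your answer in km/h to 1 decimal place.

Taking east as x and north as y: light aircraft velocity = (-149.624, -149.624) km/h; drone velocity = (32.800, 0.000) km/h.
Velocity of light aircraft relative to drone = (-149.624, -149.624) − (32.800, 0.000) = (-182.424, -149.624) km/h.
Magnitude = |(-182.424, -149.624)| = 235.936 km/h.

235.9 km/h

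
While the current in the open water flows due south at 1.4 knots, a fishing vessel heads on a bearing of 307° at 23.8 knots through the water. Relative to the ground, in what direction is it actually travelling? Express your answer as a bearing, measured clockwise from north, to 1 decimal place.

Taking east as x and north as y: velocity relative to the water = (-19.008, 14.323) knots; the water relative to ground = (0.000, -1.400) knots.
Velocity relative to ground = (-19.008, 14.323) + (0.000, -1.400) = (-19.008, 12.923) knots.
Bearing = atan2(-19.01, 12.92) = 304.21° clockwise from north.

304.2°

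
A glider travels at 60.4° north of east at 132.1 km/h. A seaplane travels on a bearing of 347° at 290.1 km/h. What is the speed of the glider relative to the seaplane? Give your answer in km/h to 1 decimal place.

212.6 km/h

Taking east as x and north as y: glider velocity = (65.250, 114.860) km/h; seaplane velocity = (-65.258, 282.665) km/h.
Velocity of glider relative to seaplane = (65.250, 114.860) − (-65.258, 282.665) = (130.508, -167.804) km/h.
Magnitude = |(130.508, -167.804)| = 212.581 km/h.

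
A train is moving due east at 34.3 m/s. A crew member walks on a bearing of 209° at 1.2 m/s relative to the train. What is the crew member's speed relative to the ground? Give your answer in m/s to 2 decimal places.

Taking east as x and north as y: train velocity = (34.300, 0.000) m/s; crew member velocity relative to train = (-0.582, -1.050) m/s.
Velocity relative to ground = (34.300, 0.000) + (-0.582, -1.050) = (33.718, -1.050) m/s.
Speed = |(33.718, -1.050)| = 33.735 m/s.

33.73 m/s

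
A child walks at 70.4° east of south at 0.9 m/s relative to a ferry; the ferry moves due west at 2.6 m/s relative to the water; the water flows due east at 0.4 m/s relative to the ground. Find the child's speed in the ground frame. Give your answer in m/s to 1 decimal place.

1.4 m/s

In east/north components (m/s): child relative to ferry = (0.848, -0.302); ferry relative to water = (-2.600, 0.000); water relative to ground = (0.400, 0.000).
Sum = (-1.352, -0.302) m/s.
Speed = |(-1.352, -0.302)| = 1.385 m/s.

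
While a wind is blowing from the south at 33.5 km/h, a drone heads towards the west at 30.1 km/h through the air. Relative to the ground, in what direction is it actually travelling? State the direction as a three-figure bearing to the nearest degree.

318°

Taking east as x and north as y: velocity relative to the air = (-30.100, 0.000) km/h; the air relative to ground = (0.000, 33.500) km/h.
Velocity relative to ground = (-30.100, 0.000) + (0.000, 33.500) = (-30.100, 33.500) km/h.
Bearing = atan2(-30.10, 33.50) = 318.06° clockwise from north.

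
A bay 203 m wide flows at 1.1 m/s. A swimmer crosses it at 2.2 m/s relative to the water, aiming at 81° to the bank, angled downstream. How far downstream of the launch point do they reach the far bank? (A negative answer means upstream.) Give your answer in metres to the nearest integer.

135 m

Perpendicular speed = 2.173 m/s; crossing time = 203 / 2.173 = 93.423 s.
Net downstream speed = 1.444 m/s.
Drift = 1.444 × 93.423 = 134.917 m (downstream).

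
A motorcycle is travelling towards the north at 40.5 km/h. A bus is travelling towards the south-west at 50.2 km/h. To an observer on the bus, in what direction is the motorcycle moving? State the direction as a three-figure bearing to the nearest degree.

025°

Taking east as x and north as y: motorcycle velocity = (0.000, 40.500) km/h; bus velocity = (-35.497, -35.497) km/h.
Velocity of motorcycle relative to bus = (0.000, 40.500) − (-35.497, -35.497) = (35.497, 75.997) km/h.
Bearing = atan2(35.50, 76.00) = 25.04° clockwise from north.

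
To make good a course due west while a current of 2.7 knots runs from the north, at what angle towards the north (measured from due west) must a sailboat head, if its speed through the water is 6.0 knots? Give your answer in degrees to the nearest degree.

The current pushes perpendicular to the desired track; the heading must have a component into the current equal to 2.7 knots: 6.0 sin θ = 2.7.
sin θ = 0.4500, so θ = 26.744°.

27°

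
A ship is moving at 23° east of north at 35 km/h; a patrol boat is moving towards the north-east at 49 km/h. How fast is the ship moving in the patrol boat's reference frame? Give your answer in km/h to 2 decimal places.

Taking east as x and north as y: ship velocity = (13.676, 32.218) km/h; patrol boat velocity = (34.648, 34.648) km/h.
Velocity of ship relative to patrol boat = (13.676, 32.218) − (34.648, 34.648) = (-20.973, -2.431) km/h.
Magnitude = |(-20.973, -2.431)| = 21.113 km/h.

21.11 km/h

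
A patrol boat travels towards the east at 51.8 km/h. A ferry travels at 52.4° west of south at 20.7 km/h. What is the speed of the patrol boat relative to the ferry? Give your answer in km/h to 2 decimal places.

69.36 km/h

Taking east as x and north as y: patrol boat velocity = (51.800, 0.000) km/h; ferry velocity = (-16.400, -12.630) km/h.
Velocity of patrol boat relative to ferry = (51.800, 0.000) − (-16.400, -12.630) = (68.200, 12.630) km/h.
Magnitude = |(68.200, 12.630)| = 69.360 km/h.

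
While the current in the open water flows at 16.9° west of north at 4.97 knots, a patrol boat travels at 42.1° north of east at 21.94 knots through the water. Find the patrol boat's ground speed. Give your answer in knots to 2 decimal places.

24.47 knots

Taking east as x and north as y: velocity relative to the water = (16.279, 14.709) knots; the water relative to ground = (-1.445, 4.755) knots.
Velocity relative to ground = (16.279, 14.709) + (-1.445, 4.755) = (14.834, 19.465) knots.
Speed = |(14.834, 19.465)| = 24.473 knots.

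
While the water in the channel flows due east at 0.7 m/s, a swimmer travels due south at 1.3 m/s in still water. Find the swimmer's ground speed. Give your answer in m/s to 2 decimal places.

1.48 m/s

Taking east as x and north as y: velocity relative to the water = (0.000, -1.300) m/s; the water relative to ground = (0.700, 0.000) m/s.
Velocity relative to ground = (0.000, -1.300) + (0.700, 0.000) = (0.700, -1.300) m/s.
Speed = |(0.700, -1.300)| = 1.476 m/s.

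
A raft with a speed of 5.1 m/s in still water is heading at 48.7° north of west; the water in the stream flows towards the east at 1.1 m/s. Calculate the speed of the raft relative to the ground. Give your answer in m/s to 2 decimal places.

Taking east as x and north as y: velocity relative to the water = (-3.366, 3.831) m/s; the water relative to ground = (1.100, 0.000) m/s.
Velocity relative to ground = (-3.366, 3.831) + (1.100, 0.000) = (-2.266, 3.831) m/s.
Speed = |(-2.266, 3.831)| = 4.451 m/s.

4.45 m/s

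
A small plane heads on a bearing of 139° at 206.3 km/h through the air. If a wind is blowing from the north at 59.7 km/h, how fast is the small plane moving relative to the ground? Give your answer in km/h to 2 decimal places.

Taking east as x and north as y: velocity relative to the air = (135.345, -155.697) km/h; the air relative to ground = (0.000, -59.700) km/h.
Velocity relative to ground = (135.345, -155.697) + (0.000, -59.700) = (135.345, -215.397) km/h.
Speed = |(135.345, -215.397)| = 254.389 km/h.

254.39 km/h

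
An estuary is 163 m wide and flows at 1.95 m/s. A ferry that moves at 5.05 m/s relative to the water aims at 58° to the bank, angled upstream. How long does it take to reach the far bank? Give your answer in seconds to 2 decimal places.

38.06 s

The component of the ferry's velocity perpendicular to the bank is 5.05 × sin 58° = 4.283 m/s.
The flow acts along the bank and has no component across it.
Time = 163 / 4.283 = 38.061 s.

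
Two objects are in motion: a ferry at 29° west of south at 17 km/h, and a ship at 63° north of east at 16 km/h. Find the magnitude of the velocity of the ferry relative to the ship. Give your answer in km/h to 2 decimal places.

32.99 km/h

Taking east as x and north as y: ferry velocity = (-8.242, -14.869) km/h; ship velocity = (7.264, 14.256) km/h.
Velocity of ferry relative to ship = (-8.242, -14.869) − (7.264, 14.256) = (-15.506, -29.125) km/h.
Magnitude = |(-15.506, -29.125)| = 32.995 km/h.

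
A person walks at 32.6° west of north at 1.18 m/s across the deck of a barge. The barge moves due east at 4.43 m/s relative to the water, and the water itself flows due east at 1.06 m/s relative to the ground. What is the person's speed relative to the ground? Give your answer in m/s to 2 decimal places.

In east/north components (m/s): person relative to barge = (-0.636, 0.994); barge relative to water = (4.430, 0.000); water relative to ground = (1.060, 0.000).
Sum = (4.854, 0.994) m/s.
Speed = |(4.854, 0.994)| = 4.955 m/s.

4.95 m/s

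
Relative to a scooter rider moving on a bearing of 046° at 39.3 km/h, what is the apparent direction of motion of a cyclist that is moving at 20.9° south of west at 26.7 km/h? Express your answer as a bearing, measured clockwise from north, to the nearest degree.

Taking east as x and north as y: cyclist velocity = (-24.943, -9.525) km/h; scooter rider velocity = (28.270, 27.300) km/h.
Velocity of cyclist relative to scooter rider = (-24.943, -9.525) − (28.270, 27.300) = (-53.213, -36.825) km/h.
Bearing = atan2(-53.21, -36.82) = 235.32° clockwise from north.

235°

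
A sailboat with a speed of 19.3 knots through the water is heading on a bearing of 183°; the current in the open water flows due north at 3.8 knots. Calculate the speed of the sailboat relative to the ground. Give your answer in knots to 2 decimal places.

15.51 knots

Taking east as x and north as y: velocity relative to the water = (-1.010, -19.274) knots; the water relative to ground = (0.000, 3.800) knots.
Velocity relative to ground = (-1.010, -19.274) + (0.000, 3.800) = (-1.010, -15.474) knots.
Speed = |(-1.010, -15.474)| = 15.506 knots.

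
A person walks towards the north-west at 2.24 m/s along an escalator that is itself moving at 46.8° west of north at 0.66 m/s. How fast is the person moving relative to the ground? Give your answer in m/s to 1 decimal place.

Taking east as x and north as y: escalator velocity = (-0.481, 0.452) m/s; person velocity relative to escalator = (-1.584, 1.584) m/s.
Velocity relative to ground = (-0.481, 0.452) + (-1.584, 1.584) = (-2.065, 2.036) m/s.
Speed = |(-2.065, 2.036)| = 2.900 m/s.

2.9 m/s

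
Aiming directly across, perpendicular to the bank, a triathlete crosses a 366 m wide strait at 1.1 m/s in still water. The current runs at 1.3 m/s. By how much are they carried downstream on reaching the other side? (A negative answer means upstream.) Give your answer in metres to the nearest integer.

433 m

Perpendicular speed = 1.100 m/s; crossing time = 366 / 1.100 = 332.727 s.
Net downstream speed = 1.300 m/s.
Drift = 1.300 × 332.727 = 432.545 m (downstream).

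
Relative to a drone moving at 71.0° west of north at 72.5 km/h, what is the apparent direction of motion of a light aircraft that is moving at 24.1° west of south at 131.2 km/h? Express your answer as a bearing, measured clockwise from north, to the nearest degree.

Taking east as x and north as y: light aircraft velocity = (-53.573, -119.764) km/h; drone velocity = (-68.550, 23.604) km/h.
Velocity of light aircraft relative to drone = (-53.573, -119.764) − (-68.550, 23.604) = (14.977, -143.368) km/h.
Bearing = atan2(14.98, -143.37) = 174.04° clockwise from north.

174°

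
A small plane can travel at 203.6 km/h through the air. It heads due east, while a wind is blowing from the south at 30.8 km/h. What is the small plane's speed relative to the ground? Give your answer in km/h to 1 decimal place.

Taking east as x and north as y: velocity relative to the air = (203.600, 0.000) km/h; the air relative to ground = (0.000, 30.800) km/h.
Velocity relative to ground = (203.600, 0.000) + (0.000, 30.800) = (203.600, 30.800) km/h.
Speed = |(203.600, 30.800)| = 205.916 km/h.

205.9 km/h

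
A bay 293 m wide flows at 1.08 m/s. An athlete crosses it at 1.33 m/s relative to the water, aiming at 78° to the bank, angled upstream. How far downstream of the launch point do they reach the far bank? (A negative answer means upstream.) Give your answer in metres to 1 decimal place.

181.0 m

Perpendicular speed = 1.301 m/s; crossing time = 293 / 1.301 = 225.222 s.
Net downstream speed = 0.803 m/s.
Drift = 0.803 × 225.222 = 180.961 m (downstream).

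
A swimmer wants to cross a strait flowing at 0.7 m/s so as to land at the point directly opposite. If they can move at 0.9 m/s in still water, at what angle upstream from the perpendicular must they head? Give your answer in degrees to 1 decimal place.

To cancel the current, the upstream component of the swimmer's velocity must equal the flow: 0.9 sin θ = 0.7.
sin θ = 0.7 / 0.9 = 0.7778.
θ = arcsin(0.7778) = 51.058°.

51.1°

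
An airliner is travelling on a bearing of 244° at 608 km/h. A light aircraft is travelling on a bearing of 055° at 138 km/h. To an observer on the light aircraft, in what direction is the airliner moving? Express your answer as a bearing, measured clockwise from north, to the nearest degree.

Taking east as x and north as y: airliner velocity = (-546.467, -266.530) km/h; light aircraft velocity = (113.043, 79.154) km/h.
Velocity of airliner relative to light aircraft = (-546.467, -266.530) − (113.043, 79.154) = (-659.510, -345.683) km/h.
Bearing = atan2(-659.51, -345.68) = 242.34° clockwise from north.

242°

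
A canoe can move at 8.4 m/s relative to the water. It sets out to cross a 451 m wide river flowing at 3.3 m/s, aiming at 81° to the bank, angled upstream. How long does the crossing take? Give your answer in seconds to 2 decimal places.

The component of the canoe's velocity perpendicular to the bank is 8.4 × sin 81° = 8.297 m/s.
Only the cross-stream component determines the crossing time; the current contributes nothing perpendicular to the bank.
Time = 451 / 8.297 = 54.360 s.

54.36 s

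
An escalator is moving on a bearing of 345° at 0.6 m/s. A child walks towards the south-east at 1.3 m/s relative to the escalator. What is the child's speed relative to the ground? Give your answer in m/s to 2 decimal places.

Taking east as x and north as y: escalator velocity = (-0.155, 0.580) m/s; child velocity relative to escalator = (0.919, -0.919) m/s.
Velocity relative to ground = (-0.155, 0.580) + (0.919, -0.919) = (0.764, -0.340) m/s.
Speed = |(0.764, -0.340)| = 0.836 m/s.

0.84 m/s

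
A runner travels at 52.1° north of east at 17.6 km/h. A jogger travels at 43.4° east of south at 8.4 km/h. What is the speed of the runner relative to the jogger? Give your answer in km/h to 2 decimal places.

Taking east as x and north as y: runner velocity = (10.811, 13.888) km/h; jogger velocity = (5.772, -6.103) km/h.
Velocity of runner relative to jogger = (10.811, 13.888) − (5.772, -6.103) = (5.040, 19.991) km/h.
Magnitude = |(5.040, 19.991)| = 20.617 km/h.

20.62 km/h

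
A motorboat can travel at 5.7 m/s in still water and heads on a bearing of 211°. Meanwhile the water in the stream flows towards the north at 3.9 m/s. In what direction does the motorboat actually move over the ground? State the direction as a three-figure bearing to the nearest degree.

251°

Taking east as x and north as y: velocity relative to the water = (-2.936, -4.886) m/s; the water relative to ground = (0.000, 3.900) m/s.
Velocity relative to ground = (-2.936, -4.886) + (0.000, 3.900) = (-2.936, -0.986) m/s.
Bearing = atan2(-2.94, -0.99) = 251.44° clockwise from north.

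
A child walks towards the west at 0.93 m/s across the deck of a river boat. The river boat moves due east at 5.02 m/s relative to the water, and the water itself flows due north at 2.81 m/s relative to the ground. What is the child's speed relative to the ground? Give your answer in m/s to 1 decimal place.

In east/north components (m/s): child relative to river boat = (-0.930, 0.000); river boat relative to water = (5.020, 0.000); water relative to ground = (0.000, 2.810).
Sum = (4.090, 2.810) m/s.
Speed = |(4.090, 2.810)| = 4.962 m/s.

5.0 m/s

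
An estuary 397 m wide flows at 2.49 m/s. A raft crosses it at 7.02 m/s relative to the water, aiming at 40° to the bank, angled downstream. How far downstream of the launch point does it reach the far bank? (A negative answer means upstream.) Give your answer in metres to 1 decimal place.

Perpendicular speed = 4.512 m/s; crossing time = 397 / 4.512 = 87.980 s.
Net downstream speed = 7.868 m/s.
Drift = 7.868 × 87.980 = 692.197 m (downstream).

692.2 m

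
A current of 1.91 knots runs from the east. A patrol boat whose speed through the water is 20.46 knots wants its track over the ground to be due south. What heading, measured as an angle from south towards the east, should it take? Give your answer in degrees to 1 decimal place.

5.4°

The current pushes perpendicular to the desired track; the heading must have a component into the current equal to 1.91 knots: 20.46 sin θ = 1.91.
sin θ = 0.0934, so θ = 5.357°.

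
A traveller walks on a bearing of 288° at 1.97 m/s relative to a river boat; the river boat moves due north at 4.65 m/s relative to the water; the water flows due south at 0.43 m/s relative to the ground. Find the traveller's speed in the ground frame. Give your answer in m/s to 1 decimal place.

5.2 m/s

In east/north components (m/s): traveller relative to river boat = (-1.874, 0.609); river boat relative to water = (0.000, 4.650); water relative to ground = (0.000, -0.430).
Sum = (-1.874, 4.829) m/s.
Speed = |(-1.874, 4.829)| = 5.180 m/s.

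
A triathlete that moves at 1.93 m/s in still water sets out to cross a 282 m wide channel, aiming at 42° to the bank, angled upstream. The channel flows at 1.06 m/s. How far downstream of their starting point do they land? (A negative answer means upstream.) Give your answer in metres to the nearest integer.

Perpendicular speed = 1.291 m/s; crossing time = 282 / 1.291 = 218.364 s.
Net downstream speed = -0.374 m/s.
Drift = -0.374 × 218.364 = -81.727 m (upstream).

-82 m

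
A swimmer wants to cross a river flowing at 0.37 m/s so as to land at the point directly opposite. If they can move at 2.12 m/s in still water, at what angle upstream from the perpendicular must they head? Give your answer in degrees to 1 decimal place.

To cancel the current, the upstream component of the swimmer's velocity must equal the flow: 2.12 sin θ = 0.37.
sin θ = 0.37 / 2.12 = 0.1745.
θ = arcsin(0.1745) = 10.051°.

10.1°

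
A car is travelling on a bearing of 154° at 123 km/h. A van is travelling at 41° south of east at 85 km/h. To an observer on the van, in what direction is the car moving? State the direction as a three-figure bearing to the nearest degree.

Taking east as x and north as y: car velocity = (53.920, -110.552) km/h; van velocity = (64.150, -55.765) km/h.
Velocity of car relative to van = (53.920, -110.552) − (64.150, -55.765) = (-10.231, -54.787) km/h.
Bearing = atan2(-10.23, -54.79) = 190.58° clockwise from north.

191°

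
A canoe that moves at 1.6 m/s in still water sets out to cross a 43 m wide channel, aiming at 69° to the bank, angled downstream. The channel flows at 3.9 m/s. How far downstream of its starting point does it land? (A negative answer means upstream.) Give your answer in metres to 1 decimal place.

128.8 m

Perpendicular speed = 1.494 m/s; crossing time = 43 / 1.494 = 28.787 s.
Net downstream speed = 4.473 m/s.
Drift = 4.473 × 28.787 = 128.776 m (downstream).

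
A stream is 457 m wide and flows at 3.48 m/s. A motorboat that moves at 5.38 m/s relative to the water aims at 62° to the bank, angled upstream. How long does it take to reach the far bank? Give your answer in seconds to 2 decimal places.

The component of the motorboat's velocity perpendicular to the bank is 5.38 × sin 62° = 4.750 m/s.
Only the cross-stream component determines the crossing time; the current contributes nothing perpendicular to the bank.
Time = 457 / 4.750 = 96.205 s.

96.21 s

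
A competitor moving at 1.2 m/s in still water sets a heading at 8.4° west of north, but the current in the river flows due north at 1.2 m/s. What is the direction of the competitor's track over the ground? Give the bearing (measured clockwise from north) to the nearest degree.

356°

Taking east as x and north as y: velocity relative to the water = (-0.175, 1.187) m/s; the water relative to ground = (0.000, 1.200) m/s.
Velocity relative to ground = (-0.175, 1.187) + (0.000, 1.200) = (-0.175, 2.387) m/s.
Bearing = atan2(-0.18, 2.39) = 355.80° clockwise from north.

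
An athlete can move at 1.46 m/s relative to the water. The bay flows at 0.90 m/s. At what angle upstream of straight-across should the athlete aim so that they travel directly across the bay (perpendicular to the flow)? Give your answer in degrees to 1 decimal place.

38.1°

To cancel the current, the upstream component of the athlete's velocity must equal the flow: 1.46 sin θ = 0.90.
sin θ = 0.90 / 1.46 = 0.6164.
θ = arcsin(0.6164) = 38.057°.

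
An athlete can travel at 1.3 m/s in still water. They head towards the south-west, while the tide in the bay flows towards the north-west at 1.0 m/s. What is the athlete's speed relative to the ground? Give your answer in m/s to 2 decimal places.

1.64 m/s

Taking east as x and north as y: velocity relative to the water = (-0.919, -0.919) m/s; the water relative to ground = (-0.707, 0.707) m/s.
Velocity relative to ground = (-0.919, -0.919) + (-0.707, 0.707) = (-1.626, -0.212) m/s.
Speed = |(-1.626, -0.212)| = 1.640 m/s.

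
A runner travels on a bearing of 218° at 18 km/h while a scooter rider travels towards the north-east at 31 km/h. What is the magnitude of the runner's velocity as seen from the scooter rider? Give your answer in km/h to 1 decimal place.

48.9 km/h

Taking east as x and north as y: runner velocity = (-11.082, -14.184) km/h; scooter rider velocity = (21.920, 21.920) km/h.
Velocity of runner relative to scooter rider = (-11.082, -14.184) − (21.920, 21.920) = (-33.002, -36.105) km/h.
Magnitude = |(-33.002, -36.105)| = 48.915 km/h.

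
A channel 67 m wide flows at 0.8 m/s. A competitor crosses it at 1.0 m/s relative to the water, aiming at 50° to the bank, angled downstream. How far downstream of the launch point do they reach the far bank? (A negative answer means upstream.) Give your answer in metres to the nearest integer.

Perpendicular speed = 0.766 m/s; crossing time = 67 / 0.766 = 87.462 s.
Net downstream speed = 1.443 m/s.
Drift = 1.443 × 87.462 = 126.190 m (downstream).

126 m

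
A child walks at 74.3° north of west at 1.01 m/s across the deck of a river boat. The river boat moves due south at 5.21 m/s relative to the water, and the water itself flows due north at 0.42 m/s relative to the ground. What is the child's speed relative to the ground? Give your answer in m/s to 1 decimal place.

3.8 m/s

In east/north components (m/s): child relative to river boat = (-0.273, 0.972); river boat relative to water = (0.000, -5.210); water relative to ground = (0.000, 0.420).
Sum = (-0.273, -3.818) m/s.
Speed = |(-0.273, -3.818)| = 3.827 m/s.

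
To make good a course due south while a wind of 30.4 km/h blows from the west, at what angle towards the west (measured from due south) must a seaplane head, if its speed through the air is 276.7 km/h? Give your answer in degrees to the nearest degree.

The wind pushes perpendicular to the desired track; the heading must have a component into the wind equal to 30.4 km/h: 276.7 sin θ = 30.4.
sin θ = 0.1099, so θ = 6.308°.

6°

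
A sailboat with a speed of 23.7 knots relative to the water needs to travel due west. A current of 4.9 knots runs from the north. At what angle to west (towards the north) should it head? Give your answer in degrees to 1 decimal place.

The current pushes perpendicular to the desired track; the heading must have a component into the current equal to 4.9 knots: 23.7 sin θ = 4.9.
sin θ = 0.2068, so θ = 11.932°.

11.9°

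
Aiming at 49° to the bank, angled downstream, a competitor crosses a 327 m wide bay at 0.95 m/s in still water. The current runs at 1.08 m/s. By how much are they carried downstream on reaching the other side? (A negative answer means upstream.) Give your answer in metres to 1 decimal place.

776.8 m

Perpendicular speed = 0.717 m/s; crossing time = 327 / 0.717 = 456.083 s.
Net downstream speed = 1.703 m/s.
Drift = 1.703 × 456.083 = 776.827 m (downstream).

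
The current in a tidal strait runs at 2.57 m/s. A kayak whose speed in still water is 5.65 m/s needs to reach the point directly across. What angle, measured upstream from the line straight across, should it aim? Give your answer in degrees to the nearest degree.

27°

To cancel the current, the upstream component of the kayak's velocity must equal the flow: 5.65 sin θ = 2.57.
sin θ = 2.57 / 5.65 = 0.4549.
θ = arcsin(0.4549) = 27.056°.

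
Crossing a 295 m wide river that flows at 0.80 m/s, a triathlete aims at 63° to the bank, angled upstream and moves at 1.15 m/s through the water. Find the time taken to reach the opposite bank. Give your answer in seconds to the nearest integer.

The component of the triathlete's velocity perpendicular to the bank is 1.15 × sin 63° = 1.025 m/s.
The flow acts along the bank and has no component across it.
Time = 295 / 1.025 = 287.901 s.

288 s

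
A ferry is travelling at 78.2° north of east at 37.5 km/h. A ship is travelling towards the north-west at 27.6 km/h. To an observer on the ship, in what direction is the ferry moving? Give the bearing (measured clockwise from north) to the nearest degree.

058°

Taking east as x and north as y: ferry velocity = (7.669, 36.708) km/h; ship velocity = (-19.516, 19.516) km/h.
Velocity of ferry relative to ship = (7.669, 36.708) − (-19.516, 19.516) = (27.185, 17.191) km/h.
Bearing = atan2(27.18, 17.19) = 57.69° clockwise from north.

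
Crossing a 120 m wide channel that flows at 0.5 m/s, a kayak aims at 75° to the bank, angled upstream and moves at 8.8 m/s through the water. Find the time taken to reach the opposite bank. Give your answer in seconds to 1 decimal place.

The component of the kayak's velocity perpendicular to the bank is 8.8 × sin 75° = 8.500 m/s.
The flow acts along the bank and has no component across it.
Time = 120 / 8.500 = 14.117 s.

14.1 s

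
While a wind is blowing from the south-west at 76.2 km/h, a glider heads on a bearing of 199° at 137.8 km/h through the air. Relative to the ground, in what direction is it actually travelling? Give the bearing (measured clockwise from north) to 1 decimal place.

173.3°

Taking east as x and north as y: velocity relative to the air = (-44.863, -130.292) km/h; the air relative to ground = (53.882, 53.882) km/h.
Velocity relative to ground = (-44.863, -130.292) + (53.882, 53.882) = (9.018, -76.411) km/h.
Bearing = atan2(9.02, -76.41) = 173.27° clockwise from north.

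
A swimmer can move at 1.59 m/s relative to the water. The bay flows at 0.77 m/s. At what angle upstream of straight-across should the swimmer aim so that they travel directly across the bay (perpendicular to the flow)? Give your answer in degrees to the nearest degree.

29°

To cancel the current, the upstream component of the swimmer's velocity must equal the flow: 1.59 sin θ = 0.77.
sin θ = 0.77 / 1.59 = 0.4843.
θ = arcsin(0.4843) = 28.965°.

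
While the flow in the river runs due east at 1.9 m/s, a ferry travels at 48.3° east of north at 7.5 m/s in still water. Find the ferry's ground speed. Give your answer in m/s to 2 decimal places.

Taking east as x and north as y: velocity relative to the water = (5.600, 4.989) m/s; the water relative to ground = (1.900, 0.000) m/s.
Velocity relative to ground = (5.600, 4.989) + (1.900, 0.000) = (7.500, 4.989) m/s.
Speed = |(7.500, 4.989)| = 9.008 m/s.

9.01 m/s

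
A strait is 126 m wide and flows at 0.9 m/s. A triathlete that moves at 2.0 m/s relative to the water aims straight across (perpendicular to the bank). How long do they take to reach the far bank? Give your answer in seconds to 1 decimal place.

The component of the triathlete's velocity perpendicular to the bank is 2.0 m/s.
Only the cross-stream component determines the crossing time; the current contributes nothing perpendicular to the bank.
Time = 126 / 2.000 = 63.000 s.

63.0 s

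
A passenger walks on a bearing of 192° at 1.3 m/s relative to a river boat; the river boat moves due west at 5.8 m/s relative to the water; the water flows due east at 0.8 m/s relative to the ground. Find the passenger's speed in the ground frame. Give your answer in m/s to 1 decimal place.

In east/north components (m/s): passenger relative to river boat = (-0.270, -1.272); river boat relative to water = (-5.800, 0.000); water relative to ground = (0.800, 0.000).
Sum = (-5.270, -1.272) m/s.
Speed = |(-5.270, -1.272)| = 5.422 m/s.

5.4 m/s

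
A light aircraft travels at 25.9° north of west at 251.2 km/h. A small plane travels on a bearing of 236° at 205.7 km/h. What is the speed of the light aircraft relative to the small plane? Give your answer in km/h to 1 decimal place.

231.5 km/h

Taking east as x and north as y: light aircraft velocity = (-225.969, 109.725) km/h; small plane velocity = (-170.533, -115.026) km/h.
Velocity of light aircraft relative to small plane = (-225.969, 109.725) − (-170.533, -115.026) = (-55.436, 224.751) km/h.
Magnitude = |(-55.436, 224.751)| = 231.486 km/h.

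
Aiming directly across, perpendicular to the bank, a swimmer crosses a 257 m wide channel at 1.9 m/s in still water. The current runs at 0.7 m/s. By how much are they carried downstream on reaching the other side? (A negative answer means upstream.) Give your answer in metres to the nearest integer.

95 m

Perpendicular speed = 1.900 m/s; crossing time = 257 / 1.900 = 135.263 s.
Net downstream speed = 0.700 m/s.
Drift = 0.700 × 135.263 = 94.684 m (downstream).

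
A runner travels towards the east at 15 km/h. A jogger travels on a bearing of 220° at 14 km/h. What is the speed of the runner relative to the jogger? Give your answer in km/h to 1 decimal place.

26.3 km/h

Taking east as x and north as y: runner velocity = (15.000, 0.000) km/h; jogger velocity = (-8.999, -10.725) km/h.
Velocity of runner relative to jogger = (15.000, 0.000) − (-8.999, -10.725) = (23.999, 10.725) km/h.
Magnitude = |(23.999, 10.725)| = 26.286 km/h.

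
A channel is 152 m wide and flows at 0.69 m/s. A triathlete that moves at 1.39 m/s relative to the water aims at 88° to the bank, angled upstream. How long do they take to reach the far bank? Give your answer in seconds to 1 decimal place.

109.4 s

The component of the triathlete's velocity perpendicular to the bank is 1.39 × sin 88° = 1.389 m/s.
Only the cross-stream component determines the crossing time; the current contributes nothing perpendicular to the bank.
Time = 152 / 1.389 = 109.419 s.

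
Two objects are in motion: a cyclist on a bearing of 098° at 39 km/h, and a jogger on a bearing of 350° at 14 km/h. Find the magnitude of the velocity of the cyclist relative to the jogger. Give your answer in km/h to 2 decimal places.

45.33 km/h

Taking east as x and north as y: cyclist velocity = (38.620, -5.428) km/h; jogger velocity = (-2.431, 13.787) km/h.
Velocity of cyclist relative to jogger = (38.620, -5.428) − (-2.431, 13.787) = (41.052, -19.215) km/h.
Magnitude = |(41.052, -19.215)| = 45.326 km/h.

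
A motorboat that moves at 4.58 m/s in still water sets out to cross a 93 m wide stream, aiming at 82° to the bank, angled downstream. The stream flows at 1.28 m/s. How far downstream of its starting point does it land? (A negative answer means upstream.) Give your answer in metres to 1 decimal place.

39.3 m

Perpendicular speed = 4.535 m/s; crossing time = 93 / 4.535 = 20.505 s.
Net downstream speed = 1.917 m/s.
Drift = 1.917 × 20.505 = 39.317 m (downstream).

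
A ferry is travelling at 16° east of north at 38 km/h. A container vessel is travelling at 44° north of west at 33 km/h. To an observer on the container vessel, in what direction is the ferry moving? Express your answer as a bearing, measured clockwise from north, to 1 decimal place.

068.3°

Taking east as x and north as y: ferry velocity = (10.474, 36.528) km/h; container vessel velocity = (-23.738, 22.924) km/h.
Velocity of ferry relative to container vessel = (10.474, 36.528) − (-23.738, 22.924) = (34.212, 13.604) km/h.
Bearing = atan2(34.21, 13.60) = 68.32° clockwise from north.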